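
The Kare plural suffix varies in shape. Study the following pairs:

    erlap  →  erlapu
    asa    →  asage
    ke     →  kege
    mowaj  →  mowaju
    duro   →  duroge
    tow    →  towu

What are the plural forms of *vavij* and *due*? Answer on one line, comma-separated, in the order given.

vaviju, duege

The suffix is conditioned by the final sound: -u when the stem ends in a consonant (*erlap*, *mowaj*, *tow*); -ge when the stem ends in a vowel (*asa*, *ke*, *duro*).
*vavij*: final sound = /j/, a consonant → -u → *vaviju*.
The final sound of *due* is /e/, which is a vowel, so the suffix is -ge, giving *duege*.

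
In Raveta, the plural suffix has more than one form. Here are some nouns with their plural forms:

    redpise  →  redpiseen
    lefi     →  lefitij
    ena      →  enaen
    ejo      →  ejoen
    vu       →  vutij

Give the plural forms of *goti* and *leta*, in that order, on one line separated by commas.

The pattern is height harmony: -tij when the last vowel of the stem is a high vowel (*lefi*, *vu*); -en when the last vowel of the stem is a non-high vowel (*redpise*, *ena*, *ejo*).
The last vowel of *goti* is /i/, which is a high vowel, so the suffix is -tij, giving *gotitij*.
The last vowel of *leta* is /a/, which is a non-high vowel, so the suffix is -en, giving *letaen*.

gotitij, letaen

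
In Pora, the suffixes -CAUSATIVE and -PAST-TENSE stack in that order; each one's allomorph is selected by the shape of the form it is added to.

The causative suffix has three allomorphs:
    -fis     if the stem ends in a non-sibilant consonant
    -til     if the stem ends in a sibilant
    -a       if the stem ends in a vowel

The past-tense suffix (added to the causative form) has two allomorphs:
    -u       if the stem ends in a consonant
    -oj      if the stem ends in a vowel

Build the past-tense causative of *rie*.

The final sound of *rie* is /e/, which is a vowel, so the causative suffix is -a, giving *riea*.
The causative form *riea* — final sound /a/ (a vowel) → -oj → *rieaoj*.

rieaoj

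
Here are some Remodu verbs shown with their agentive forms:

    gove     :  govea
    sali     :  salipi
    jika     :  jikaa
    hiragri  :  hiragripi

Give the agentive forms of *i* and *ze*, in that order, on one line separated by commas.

The pattern is height harmony: -pi when the last vowel of the stem is a high vowel (*sali*, *hiragri*); -a when the last vowel of the stem is a non-high vowel (*gove*, *jika*).
*i*: last vowel = /i/, a high vowel → -pi → *ipi*.
*ze*: last vowel = /e/, a non-high vowel → -a → *zea*.

ipi, zea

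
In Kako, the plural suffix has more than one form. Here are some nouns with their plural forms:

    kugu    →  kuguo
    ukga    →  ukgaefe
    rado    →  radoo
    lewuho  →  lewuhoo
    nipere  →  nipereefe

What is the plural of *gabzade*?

The suffix is conditioned by the last vowel: -o when the last vowel of the stem is a rounded vowel (*kugu*, *rado*, *lewuho*); -efe when the last vowel of the stem is an unrounded vowel (*ukga*, *nipere*).
Since the last vowel of *gabzade* is /e/ (an unrounded vowel), it takes -efe, giving *gabzadeefe*.

gabzadeefe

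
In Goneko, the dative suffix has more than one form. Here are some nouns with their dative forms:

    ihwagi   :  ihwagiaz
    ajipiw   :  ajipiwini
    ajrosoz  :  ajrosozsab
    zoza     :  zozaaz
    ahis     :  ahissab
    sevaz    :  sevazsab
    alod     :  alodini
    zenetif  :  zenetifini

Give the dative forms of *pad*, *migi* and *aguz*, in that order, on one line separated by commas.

The suffix is conditioned by the final sound: -sab when the stem ends in a sibilant (*ajrosoz*, *ahis*, *sevaz*); -ini when the stem ends in a non-sibilant consonant (*ajipiw*, *alod*, *zenetif*); -az when the stem ends in a vowel (*ihwagi*, *zoza*).
Since the final sound of *pad* is /d/ (a non-sibilant consonant), it takes -ini, giving *padini*.
*migi*: final sound = /i/, a vowel → -az → *migiaz*.
Since the final sound of *aguz* is /z/ (a sibilant), it takes -sab, giving *aguzsab*.

padini, migiaz, aguzsab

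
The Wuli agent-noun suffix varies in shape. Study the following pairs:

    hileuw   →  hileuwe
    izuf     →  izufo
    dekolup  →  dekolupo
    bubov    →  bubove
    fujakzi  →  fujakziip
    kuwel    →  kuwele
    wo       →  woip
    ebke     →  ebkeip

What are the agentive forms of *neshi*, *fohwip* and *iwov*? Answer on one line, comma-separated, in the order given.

The pattern is voicing of the final sound: -o when the stem ends in a voiceless consonant (*izuf*, *dekolup*); -e when the stem ends in a voiced consonant (*hileuw*, *bubov*, *kuwel*); -ip when the stem ends in a vowel (*fujakzi*, *wo*, *ebke*).
Since the final sound of *neshi* is /i/ (a vowel), it takes -ip, giving *neshiip*.
*fohwip* — final sound /p/ (a voiceless consonant) → -o → *fohwipo*.
*iwov*: final sound = /v/, a voiced consonant → -e → *iwove*.

neshiip, fohwipo, iwove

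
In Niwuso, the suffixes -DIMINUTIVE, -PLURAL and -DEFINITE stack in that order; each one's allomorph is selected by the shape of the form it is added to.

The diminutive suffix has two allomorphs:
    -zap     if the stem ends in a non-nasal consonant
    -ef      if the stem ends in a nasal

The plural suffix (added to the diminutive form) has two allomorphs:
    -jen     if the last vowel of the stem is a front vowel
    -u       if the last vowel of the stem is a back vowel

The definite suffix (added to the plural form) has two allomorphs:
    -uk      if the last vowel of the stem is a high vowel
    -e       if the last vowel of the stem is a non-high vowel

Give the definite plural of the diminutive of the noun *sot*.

Since the final consonant of *sot* is /t/ (non-nasal), it takes -zap, giving *sotzap*.
Since the last vowel of the diminutive form *sotzap* is /a/ (a back vowel), it takes -u, giving *sotzapu*.
The last vowel of the plural form *sotzapu* is /u/, which is a high vowel, so the definite suffix is -uk, giving *sotzapuuk*.

sotzapuuk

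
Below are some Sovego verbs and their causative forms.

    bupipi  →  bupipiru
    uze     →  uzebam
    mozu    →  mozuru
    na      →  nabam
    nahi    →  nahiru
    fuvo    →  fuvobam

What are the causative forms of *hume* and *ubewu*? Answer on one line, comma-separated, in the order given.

Looking at the last vowel of each stem: -ru when the last vowel of the stem is a high vowel (*bupipi*, *mozu*, *nahi*); -bam when the last vowel of the stem is a non-high vowel (*uze*, *na*, *fuvo*).
The last vowel of *hume* is /e/, which is a non-high vowel, so the suffix is -bam, giving *humebam*.
The last vowel of *ubewu* is /u/, which is a high vowel, so the suffix is -ru, giving *ubewuru*.

humebam, ubewuru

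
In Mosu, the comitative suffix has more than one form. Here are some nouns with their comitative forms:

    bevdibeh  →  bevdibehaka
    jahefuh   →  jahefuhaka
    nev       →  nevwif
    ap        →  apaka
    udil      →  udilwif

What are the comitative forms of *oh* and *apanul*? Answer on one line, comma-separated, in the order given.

The alternation tracks the final consonant of the stem — -aka when the stem ends in a voiceless consonant (*bevdibeh*, *jahefuh*, *ap*); -wif when the stem ends in a voiced consonant (*nev*, *udil*).
Since the final consonant of *oh* is /h/ (voiceless), it takes -aka, giving *ohaka*.
Since the final consonant of *apanul* is /l/ (voiced), it takes -wif, giving *apanulwif*.

ohaka, apanulwif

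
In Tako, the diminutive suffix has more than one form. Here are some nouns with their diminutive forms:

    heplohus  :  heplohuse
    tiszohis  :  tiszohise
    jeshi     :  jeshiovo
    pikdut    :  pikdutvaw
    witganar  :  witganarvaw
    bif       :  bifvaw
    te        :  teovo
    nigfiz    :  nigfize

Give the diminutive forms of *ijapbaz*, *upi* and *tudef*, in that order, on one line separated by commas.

ijapbaze, upiovo, tudefvaw

The suffix is conditioned by the final sound: -e when the stem ends in a sibilant (*heplohus*, *tiszohis*, *nigfiz*); -vaw when the stem ends in a non-sibilant consonant (*pikdut*, *witganar*, *bif*); -ovo when the stem ends in a vowel (*jeshi*, *te*).
The final sound of *ijapbaz* is /z/, which is a sibilant, so the suffix is -e, giving *ijapbaze*.
Since the final sound of *upi* is /i/ (a vowel), it takes -ovo, giving *upiovo*.
Since the final sound of *tudef* is /f/ (a non-sibilant consonant), it takes -vaw, giving *tudefvaw*.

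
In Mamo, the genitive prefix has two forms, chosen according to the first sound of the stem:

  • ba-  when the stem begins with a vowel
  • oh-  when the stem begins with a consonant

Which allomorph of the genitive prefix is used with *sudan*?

*sudan* — first sound /s/ (a consonant) → oh-.

oh-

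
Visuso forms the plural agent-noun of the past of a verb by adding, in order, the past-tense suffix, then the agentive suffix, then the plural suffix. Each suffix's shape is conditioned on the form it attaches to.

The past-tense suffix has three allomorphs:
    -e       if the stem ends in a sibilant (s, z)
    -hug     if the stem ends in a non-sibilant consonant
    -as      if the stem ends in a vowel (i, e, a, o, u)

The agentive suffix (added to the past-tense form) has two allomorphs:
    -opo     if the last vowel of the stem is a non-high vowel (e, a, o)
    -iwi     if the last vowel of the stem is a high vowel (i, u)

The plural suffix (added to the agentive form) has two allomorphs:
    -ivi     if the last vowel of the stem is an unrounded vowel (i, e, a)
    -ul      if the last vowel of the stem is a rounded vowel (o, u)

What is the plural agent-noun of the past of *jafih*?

Since the final sound of *jafih* is /h/ (a non-sibilant consonant), it takes -hug, giving *jafihhug*.
The past-tense form *jafihhug* — last vowel /u/ (a high vowel) → -iwi → *jafihhugiwi*.
The agentive form *jafihhugiwi* — last vowel /i/ (an unrounded vowel) → -ivi → *jafihhugiwiivi*.

jafihhugiwiivi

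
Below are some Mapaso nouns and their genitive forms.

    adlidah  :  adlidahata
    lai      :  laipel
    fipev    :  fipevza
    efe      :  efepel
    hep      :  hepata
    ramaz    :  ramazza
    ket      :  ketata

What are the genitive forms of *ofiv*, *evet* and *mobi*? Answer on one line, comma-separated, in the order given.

The alternation tracks the final sound of the stem — -ata when the stem ends in a voiceless consonant (*adlidah*, *hep*, *ket*); -za when the stem ends in a voiced consonant (*fipev*, *ramaz*); -pel when the stem ends in a vowel (*lai*, *efe*).
*ofiv* — final sound /v/ (a voiced consonant) → -za → *ofivza*.
*evet*: final sound = /t/, a voiceless consonant → -ata → *evetata*.
Since the final sound of *mobi* is /i/ (a vowel), it takes -pel, giving *mobipel*.

ofivza, evetata, mobipel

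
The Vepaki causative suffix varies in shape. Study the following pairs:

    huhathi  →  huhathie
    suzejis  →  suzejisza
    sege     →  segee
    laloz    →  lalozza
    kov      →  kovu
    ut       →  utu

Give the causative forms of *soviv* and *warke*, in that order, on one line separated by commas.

sovivu, warkee

The suffix is conditioned by the final sound: -za when the stem ends in a sibilant (*suzejis*, *laloz*); -u when the stem ends in a non-sibilant consonant (*kov*, *ut*); -e when the stem ends in a vowel (*huhathi*, *sege*).
*soviv* — final sound /v/ (a non-sibilant consonant) → -u → *sovivu*.
*warke*: final sound = /e/, a vowel → -e → *warkee*.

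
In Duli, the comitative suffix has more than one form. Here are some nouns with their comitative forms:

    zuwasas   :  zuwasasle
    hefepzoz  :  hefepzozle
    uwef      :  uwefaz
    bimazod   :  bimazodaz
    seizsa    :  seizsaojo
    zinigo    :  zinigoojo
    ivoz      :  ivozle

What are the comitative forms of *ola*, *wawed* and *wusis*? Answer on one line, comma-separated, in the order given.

olaojo, wawedaz, wusisle

The pattern is sibilance of the final sound: -le when the stem ends in a sibilant (*zuwasas*, *hefepzoz*, *ivoz*); -az when the stem ends in a non-sibilant consonant (*uwef*, *bimazod*); -ojo when the stem ends in a vowel (*seizsa*, *zinigo*).
*ola*: final sound = /a/, a vowel → -ojo → *olaojo*.
Since the final sound of *wawed* is /d/ (a non-sibilant consonant), it takes -az, giving *wawedaz*.
Since the final sound of *wusis* is /s/ (a sibilant), it takes -le, giving *wusisle*.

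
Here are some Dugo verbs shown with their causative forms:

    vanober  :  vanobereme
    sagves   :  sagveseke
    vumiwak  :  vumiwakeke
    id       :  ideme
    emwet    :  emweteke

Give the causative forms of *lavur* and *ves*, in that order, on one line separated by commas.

lavureme, veseke

The suffix is conditioned by the final consonant: -eke when the stem ends in a voiceless consonant (*sagves*, *vumiwak*, *emwet*); -eme when the stem ends in a voiced consonant (*vanober*, *id*).
Since the final consonant of *lavur* is /r/ (voiced), it takes -eme, giving *lavureme*.
The final consonant of *ves* is /s/, which is voiceless, so the suffix is -eke, giving *veseke*.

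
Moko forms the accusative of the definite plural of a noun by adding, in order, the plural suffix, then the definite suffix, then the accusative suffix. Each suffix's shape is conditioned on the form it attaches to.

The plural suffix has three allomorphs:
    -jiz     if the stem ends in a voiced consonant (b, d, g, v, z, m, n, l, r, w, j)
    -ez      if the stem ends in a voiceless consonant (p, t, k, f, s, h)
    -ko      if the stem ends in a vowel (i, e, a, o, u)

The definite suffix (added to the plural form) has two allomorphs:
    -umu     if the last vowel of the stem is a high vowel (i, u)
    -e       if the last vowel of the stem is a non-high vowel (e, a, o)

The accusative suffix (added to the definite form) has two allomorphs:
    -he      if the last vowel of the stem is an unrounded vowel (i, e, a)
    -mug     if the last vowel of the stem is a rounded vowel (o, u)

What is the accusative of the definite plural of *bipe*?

The final sound of *bipe* is /e/, which is a vowel, so the plural suffix is -ko, giving *bipeko*.
The last vowel of the plural form *bipeko* is /o/, which is a non-high vowel, so the definite suffix is -e, giving *bipekoe*.
Since the last vowel of the definite form *bipekoe* is /e/ (an unrounded vowel), it takes -he, giving *bipekoehe*.

bipekoehe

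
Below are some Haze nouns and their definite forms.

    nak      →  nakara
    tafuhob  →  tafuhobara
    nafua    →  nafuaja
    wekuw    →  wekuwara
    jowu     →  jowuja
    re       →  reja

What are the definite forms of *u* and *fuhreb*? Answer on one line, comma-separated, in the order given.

uja, fuhrebara

The pattern is consonant vs. vowel: -ara when the stem ends in a consonant (*nak*, *tafuhob*, *wekuw*); -ja when the stem ends in a vowel (*nafua*, *jowu*, *re*).
The final sound of *u* is /u/, which is a vowel, so the suffix is -ja, giving *uja*.
The final sound of *fuhreb* is /b/, which is a consonant, so the suffix is -ara, giving *fuhrebara*.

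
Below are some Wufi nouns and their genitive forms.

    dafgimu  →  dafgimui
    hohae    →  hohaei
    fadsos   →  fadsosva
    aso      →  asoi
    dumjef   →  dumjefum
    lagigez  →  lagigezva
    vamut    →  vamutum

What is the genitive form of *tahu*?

The pattern is sibilance of the final sound: -va when the stem ends in a sibilant (*fadsos*, *lagigez*); -um when the stem ends in a non-sibilant consonant (*dumjef*, *vamut*); -i when the stem ends in a vowel (*dafgimu*, *hohae*, *aso*).
The final sound of *tahu* is /u/, which is a vowel, so the suffix is -i, giving *tahui*.

tahui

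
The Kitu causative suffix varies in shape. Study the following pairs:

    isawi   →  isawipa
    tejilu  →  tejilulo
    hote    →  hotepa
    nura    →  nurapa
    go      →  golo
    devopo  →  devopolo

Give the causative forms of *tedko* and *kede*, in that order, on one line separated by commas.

tedkolo, kedepa

The alternation tracks the last vowel of the stem — -lo when the last vowel of the stem is a rounded vowel (*tejilu*, *go*, *devopo*); -pa when the last vowel of the stem is an unrounded vowel (*isawi*, *hote*, *nura*).
The last vowel of *tedko* is /o/, which is a rounded vowel, so the suffix is -lo, giving *tedkolo*.
The last vowel of *kede* is /e/, which is an unrounded vowel, so the suffix is -pa, giving *kedepa*.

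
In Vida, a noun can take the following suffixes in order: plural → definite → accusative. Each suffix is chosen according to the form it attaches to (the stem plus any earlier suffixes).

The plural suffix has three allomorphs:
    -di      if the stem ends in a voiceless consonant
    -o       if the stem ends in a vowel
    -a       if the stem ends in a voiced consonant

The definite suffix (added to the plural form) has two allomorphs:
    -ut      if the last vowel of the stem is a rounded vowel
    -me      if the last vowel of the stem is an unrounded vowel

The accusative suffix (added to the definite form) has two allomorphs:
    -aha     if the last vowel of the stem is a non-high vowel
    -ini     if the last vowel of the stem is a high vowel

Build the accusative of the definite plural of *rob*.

*rob* — final sound /b/ (a voiced consonant) → -a → *roba*.
The last vowel of the plural form *roba* is /a/, which is an unrounded vowel, so the definite suffix is -me, giving *robame*.
The definite form *robame* — last vowel /e/ (a non-high vowel) → -aha → *robameaha*.

robameaha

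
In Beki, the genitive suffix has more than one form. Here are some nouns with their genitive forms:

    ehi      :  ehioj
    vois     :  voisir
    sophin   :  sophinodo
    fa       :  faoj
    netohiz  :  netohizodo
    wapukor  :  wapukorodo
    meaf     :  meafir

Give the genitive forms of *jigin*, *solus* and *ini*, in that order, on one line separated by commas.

The alternation tracks the final sound of the stem — -ir when the stem ends in a voiceless consonant (*vois*, *meaf*); -odo when the stem ends in a voiced consonant (*sophin*, *netohiz*, *wapukor*); -oj when the stem ends in a vowel (*ehi*, *fa*).
*jigin* — final sound /n/ (a voiced consonant) → -odo → *jiginodo*.
The final sound of *solus* is /s/, which is a voiceless consonant, so the suffix is -ir, giving *solusir*.
*ini*: final sound = /i/, a vowel → -oj → *inioj*.

jiginodo, solusir, inioj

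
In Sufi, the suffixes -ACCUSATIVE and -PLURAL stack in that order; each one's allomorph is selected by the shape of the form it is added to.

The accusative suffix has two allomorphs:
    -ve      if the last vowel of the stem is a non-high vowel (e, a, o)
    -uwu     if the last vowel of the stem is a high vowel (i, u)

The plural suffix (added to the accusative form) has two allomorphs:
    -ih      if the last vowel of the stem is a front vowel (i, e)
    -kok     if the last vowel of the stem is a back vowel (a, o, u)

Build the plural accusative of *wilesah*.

wilesahveih

*wilesah* — last vowel /a/ (a non-high vowel) → -ve → *wilesahve*.
The last vowel of the accusative form *wilesahve* is /e/, which is a front vowel, so the plural suffix is -ih, giving *wilesahveih*.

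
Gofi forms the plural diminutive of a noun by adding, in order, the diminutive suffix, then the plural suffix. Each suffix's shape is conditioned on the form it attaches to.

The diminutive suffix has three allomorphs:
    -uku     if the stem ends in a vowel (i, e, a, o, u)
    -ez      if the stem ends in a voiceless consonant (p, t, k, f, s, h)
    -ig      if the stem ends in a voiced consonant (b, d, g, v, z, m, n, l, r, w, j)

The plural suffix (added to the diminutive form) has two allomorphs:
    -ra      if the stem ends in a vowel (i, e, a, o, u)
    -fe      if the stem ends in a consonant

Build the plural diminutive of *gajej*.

gajejigfe

Since the final sound of *gajej* is /j/ (a voiced consonant), it takes -ig, giving *gajejig*.
Since the final sound of the diminutive form *gajejig* is /g/ (a consonant), it takes -fe, giving *gajejigfe*.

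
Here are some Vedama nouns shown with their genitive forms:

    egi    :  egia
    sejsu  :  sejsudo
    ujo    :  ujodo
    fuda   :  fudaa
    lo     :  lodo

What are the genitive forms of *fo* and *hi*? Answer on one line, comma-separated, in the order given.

fodo, hia

The alternation tracks the last vowel of the stem — -do when the last vowel of the stem is a rounded vowel (*sejsu*, *ujo*, *lo*); -a when the last vowel of the stem is an unrounded vowel (*egi*, *fuda*).
Since the last vowel of *fo* is /o/ (a rounded vowel), it takes -do, giving *fodo*.
The last vowel of *hi* is /i/, which is an unrounded vowel, so the suffix is -a, giving *hia*.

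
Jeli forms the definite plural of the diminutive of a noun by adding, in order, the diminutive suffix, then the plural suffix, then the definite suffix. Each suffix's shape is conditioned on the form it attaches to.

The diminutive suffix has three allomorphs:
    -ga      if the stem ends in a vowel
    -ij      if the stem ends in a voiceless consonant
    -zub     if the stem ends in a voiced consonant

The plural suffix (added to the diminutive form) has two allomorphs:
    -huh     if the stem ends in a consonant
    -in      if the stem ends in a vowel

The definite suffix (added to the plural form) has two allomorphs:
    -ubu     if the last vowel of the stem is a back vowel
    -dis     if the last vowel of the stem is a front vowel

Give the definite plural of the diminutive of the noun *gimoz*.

The final sound of *gimoz* is /z/, which is a voiced consonant, so the diminutive suffix is -zub, giving *gimozzub*.
The diminutive form *gimozzub* — final sound /b/ (a consonant) → -huh → *gimozzubhuh*.
Since the last vowel of the plural form *gimozzubhuh* is /u/ (a back vowel), it takes -ubu, giving *gimozzubhuhubu*.

gimozzubhuhubu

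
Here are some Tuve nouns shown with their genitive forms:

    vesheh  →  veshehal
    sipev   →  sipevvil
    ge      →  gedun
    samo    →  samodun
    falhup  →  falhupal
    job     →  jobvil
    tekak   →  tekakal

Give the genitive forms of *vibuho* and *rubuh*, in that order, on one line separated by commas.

vibuhodun, rubuhal

The alternation tracks the final sound of the stem — -al when the stem ends in a voiceless consonant (*vesheh*, *falhup*, *tekak*); -vil when the stem ends in a voiced consonant (*sipev*, *job*); -dun when the stem ends in a vowel (*ge*, *samo*).
The final sound of *vibuho* is /o/, which is a vowel, so the suffix is -dun, giving *vibuhodun*.
*rubuh* — final sound /h/ (a voiceless consonant) → -al → *rubuhal*.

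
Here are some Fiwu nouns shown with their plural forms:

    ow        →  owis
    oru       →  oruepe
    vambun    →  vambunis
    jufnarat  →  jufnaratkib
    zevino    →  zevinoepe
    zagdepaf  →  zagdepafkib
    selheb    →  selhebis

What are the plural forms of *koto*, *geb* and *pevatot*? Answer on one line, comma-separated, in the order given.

kotoepe, gebis, pevatotkib

The alternation tracks the final sound of the stem — -kib when the stem ends in a voiceless consonant (*jufnarat*, *zagdepaf*); -is when the stem ends in a voiced consonant (*ow*, *vambun*, *selheb*); -epe when the stem ends in a vowel (*oru*, *zevino*).
The final sound of *koto* is /o/, which is a vowel, so the suffix is -epe, giving *kotoepe*.
*geb* — final sound /b/ (a voiced consonant) → -is → *gebis*.
*pevatot* — final sound /t/ (a voiceless consonant) → -kib → *pevatotkib*.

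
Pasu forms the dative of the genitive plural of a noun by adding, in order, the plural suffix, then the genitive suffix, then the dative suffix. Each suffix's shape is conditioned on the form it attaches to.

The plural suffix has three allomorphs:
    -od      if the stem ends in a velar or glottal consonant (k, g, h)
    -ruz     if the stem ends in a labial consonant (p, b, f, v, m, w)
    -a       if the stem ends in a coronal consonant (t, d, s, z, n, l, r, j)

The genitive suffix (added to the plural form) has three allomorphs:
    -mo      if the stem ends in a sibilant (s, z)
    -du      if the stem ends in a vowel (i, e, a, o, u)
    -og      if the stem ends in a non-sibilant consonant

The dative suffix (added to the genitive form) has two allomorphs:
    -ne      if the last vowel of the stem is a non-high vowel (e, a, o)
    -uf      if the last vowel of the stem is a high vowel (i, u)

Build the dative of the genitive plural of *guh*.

guhodogne

*guh* — final consonant /h/ (velar/glottal) → -od → *guhod*.
The plural form *guhod* — final sound /d/ (a non-sibilant consonant) → -og → *guhodog*.
Since the last vowel of the genitive form *guhodog* is /o/ (a non-high vowel), it takes -ne, giving *guhodogne*.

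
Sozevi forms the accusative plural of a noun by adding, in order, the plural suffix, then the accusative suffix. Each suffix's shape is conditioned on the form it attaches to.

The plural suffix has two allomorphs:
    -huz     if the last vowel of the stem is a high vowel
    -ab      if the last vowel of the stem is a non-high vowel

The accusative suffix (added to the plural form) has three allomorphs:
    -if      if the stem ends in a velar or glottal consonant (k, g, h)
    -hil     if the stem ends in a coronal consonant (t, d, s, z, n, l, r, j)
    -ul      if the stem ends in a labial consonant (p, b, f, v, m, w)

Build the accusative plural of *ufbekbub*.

Since the last vowel of *ufbekbub* is /u/ (a high vowel), it takes -huz, giving *ufbekbubhuz*.
Since the final consonant of the plural form *ufbekbubhuz* is /z/ (coronal), it takes -hil, giving *ufbekbubhuzhil*.

ufbekbubhuzhil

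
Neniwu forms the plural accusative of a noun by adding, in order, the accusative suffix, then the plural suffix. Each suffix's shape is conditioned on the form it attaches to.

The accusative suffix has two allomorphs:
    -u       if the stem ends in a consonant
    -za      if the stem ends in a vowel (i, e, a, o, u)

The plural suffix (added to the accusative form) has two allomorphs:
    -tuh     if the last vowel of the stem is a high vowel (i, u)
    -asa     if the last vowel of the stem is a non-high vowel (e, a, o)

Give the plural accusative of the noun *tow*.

Since the final sound of *tow* is /w/ (a consonant), it takes -u, giving *towu*.
The last vowel of the accusative form *towu* is /u/, which is a high vowel, so the plural suffix is -tuh, giving *towutuh*.

towutuh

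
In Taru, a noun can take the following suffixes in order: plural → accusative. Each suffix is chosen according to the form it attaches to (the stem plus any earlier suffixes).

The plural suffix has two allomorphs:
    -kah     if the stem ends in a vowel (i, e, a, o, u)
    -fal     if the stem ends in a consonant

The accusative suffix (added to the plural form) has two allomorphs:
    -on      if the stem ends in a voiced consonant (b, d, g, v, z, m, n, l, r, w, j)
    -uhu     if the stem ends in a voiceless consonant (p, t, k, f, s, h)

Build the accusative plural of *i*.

*i*: final sound = /i/, a vowel → -kah → *ikah*.
The final consonant of the plural form *ikah* is /h/, which is voiceless, so the accusative suffix is -uhu, giving *ikahuhu*.

ikahuhu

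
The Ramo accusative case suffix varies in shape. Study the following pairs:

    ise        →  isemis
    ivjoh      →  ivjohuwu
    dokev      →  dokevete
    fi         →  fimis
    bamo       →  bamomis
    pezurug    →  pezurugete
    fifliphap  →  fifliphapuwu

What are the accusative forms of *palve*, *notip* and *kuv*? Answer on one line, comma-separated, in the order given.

The suffix is conditioned by the final sound: -uwu when the stem ends in a voiceless consonant (*ivjoh*, *fifliphap*); -ete when the stem ends in a voiced consonant (*dokev*, *pezurug*); -mis when the stem ends in a vowel (*ise*, *fi*, *bamo*).
*palve* — final sound /e/ (a vowel) → -mis → *palvemis*.
Since the final sound of *notip* is /p/ (a voiceless consonant), it takes -uwu, giving *notipuwu*.
The final sound of *kuv* is /v/, which is a voiced consonant, so the suffix is -ete, giving *kuvete*.

palvemis, notipuwu, kuvete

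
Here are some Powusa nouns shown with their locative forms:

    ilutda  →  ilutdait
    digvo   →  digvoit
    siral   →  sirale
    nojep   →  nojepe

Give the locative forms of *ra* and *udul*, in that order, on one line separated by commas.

The suffix is conditioned by the final sound: -e when the stem ends in a consonant (*siral*, *nojep*); -it when the stem ends in a vowel (*ilutda*, *digvo*).
*ra*: final sound = /a/, a vowel → -it → *rait*.
*udul*: final sound = /l/, a consonant → -e → *udule*.

rait, udule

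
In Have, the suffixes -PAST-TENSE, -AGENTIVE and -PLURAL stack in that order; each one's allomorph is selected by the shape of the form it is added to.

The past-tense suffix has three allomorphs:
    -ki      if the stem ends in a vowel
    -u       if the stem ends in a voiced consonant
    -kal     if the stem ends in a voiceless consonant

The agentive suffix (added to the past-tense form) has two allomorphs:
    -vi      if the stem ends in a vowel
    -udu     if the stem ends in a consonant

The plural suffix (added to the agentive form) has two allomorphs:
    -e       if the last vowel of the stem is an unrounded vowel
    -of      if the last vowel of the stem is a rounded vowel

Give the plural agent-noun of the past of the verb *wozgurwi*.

Since the final sound of *wozgurwi* is /i/ (a vowel), it takes -ki, giving *wozgurwiki*.
The past-tense form *wozgurwiki*: final sound = /i/, a vowel → -vi → *wozgurwikivi*.
Since the last vowel of the agentive form *wozgurwikivi* is /i/ (an unrounded vowel), it takes -e, giving *wozgurwikivie*.

wozgurwikivie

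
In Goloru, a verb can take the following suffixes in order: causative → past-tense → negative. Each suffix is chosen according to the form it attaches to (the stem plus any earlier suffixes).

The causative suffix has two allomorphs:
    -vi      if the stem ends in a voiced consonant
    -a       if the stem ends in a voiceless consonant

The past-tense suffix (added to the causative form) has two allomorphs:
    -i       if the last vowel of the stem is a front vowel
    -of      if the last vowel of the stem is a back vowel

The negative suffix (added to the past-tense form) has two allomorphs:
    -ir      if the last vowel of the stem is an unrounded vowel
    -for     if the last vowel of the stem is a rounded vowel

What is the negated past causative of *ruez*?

*ruez*: final consonant = /z/, voiced → -vi → *ruezvi*.
Since the last vowel of the causative form *ruezvi* is /i/ (a front vowel), it takes -i, giving *ruezvii*.
Since the last vowel of the past-tense form *ruezvii* is /i/ (an unrounded vowel), it takes -ir, giving *ruezviiir*.

ruezviiir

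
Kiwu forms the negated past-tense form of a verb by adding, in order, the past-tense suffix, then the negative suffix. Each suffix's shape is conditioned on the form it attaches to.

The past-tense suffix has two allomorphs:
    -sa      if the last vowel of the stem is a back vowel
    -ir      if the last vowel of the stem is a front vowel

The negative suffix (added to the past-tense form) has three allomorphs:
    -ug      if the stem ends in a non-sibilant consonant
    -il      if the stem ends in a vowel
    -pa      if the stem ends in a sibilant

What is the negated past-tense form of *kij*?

kijirug

The last vowel of *kij* is /i/, which is a front vowel, so the past-tense suffix is -ir, giving *kijir*.
The past-tense form *kijir* — final sound /r/ (a non-sibilant consonant) → -ug → *kijirug*.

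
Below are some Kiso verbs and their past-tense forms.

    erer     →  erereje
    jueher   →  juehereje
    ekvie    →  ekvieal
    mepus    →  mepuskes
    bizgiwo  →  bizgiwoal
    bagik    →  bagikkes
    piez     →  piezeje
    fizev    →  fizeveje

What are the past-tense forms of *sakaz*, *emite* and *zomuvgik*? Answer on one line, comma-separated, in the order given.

Looking at the final sound of each stem: -kes when the stem ends in a voiceless consonant (*mepus*, *bagik*); -eje when the stem ends in a voiced consonant (*erer*, *jueher*, *piez*, *fizev*); -al when the stem ends in a vowel (*ekvie*, *bizgiwo*).
The final sound of *sakaz* is /z/, which is a voiced consonant, so the suffix is -eje, giving *sakazeje*.
*emite*: final sound = /e/, a vowel → -al → *emiteal*.
*zomuvgik*: final sound = /k/, a voiceless consonant → -kes → *zomuvgikkes*.

sakazeje, emiteal, zomuvgikkes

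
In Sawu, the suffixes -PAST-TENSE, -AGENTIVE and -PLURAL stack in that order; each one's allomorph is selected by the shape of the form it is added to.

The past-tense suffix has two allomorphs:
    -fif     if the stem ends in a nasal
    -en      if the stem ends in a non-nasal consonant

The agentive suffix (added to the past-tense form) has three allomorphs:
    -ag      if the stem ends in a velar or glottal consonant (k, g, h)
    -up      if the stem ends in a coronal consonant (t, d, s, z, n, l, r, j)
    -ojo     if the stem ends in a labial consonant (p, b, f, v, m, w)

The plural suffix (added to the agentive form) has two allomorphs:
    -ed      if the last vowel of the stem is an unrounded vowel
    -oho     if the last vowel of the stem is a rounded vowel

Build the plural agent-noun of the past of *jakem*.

jakemfifojooho

The final consonant of *jakem* is /m/, which is a nasal, so the past-tense suffix is -fif, giving *jakemfif*.
Since the final consonant of the past-tense form *jakemfif* is /f/ (labial), it takes -ojo, giving *jakemfifojo*.
The last vowel of the agentive form *jakemfifojo* is /o/, which is a rounded vowel, so the plural suffix is -oho, giving *jakemfifojooho*.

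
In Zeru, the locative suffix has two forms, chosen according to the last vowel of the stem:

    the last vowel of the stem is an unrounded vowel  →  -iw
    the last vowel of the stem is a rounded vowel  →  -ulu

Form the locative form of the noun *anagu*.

Since the last vowel of *anagu* is /u/ (a rounded vowel), it takes -ulu, giving *anaguulu*.

anaguulu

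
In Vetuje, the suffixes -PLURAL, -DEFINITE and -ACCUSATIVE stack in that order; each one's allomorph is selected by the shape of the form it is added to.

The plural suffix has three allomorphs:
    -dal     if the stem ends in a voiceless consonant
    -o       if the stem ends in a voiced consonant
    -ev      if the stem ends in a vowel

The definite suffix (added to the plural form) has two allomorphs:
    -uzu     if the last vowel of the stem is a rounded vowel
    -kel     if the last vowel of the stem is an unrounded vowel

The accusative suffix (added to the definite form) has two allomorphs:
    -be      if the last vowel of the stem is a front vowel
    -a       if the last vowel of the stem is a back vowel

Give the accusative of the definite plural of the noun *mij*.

*mij* — final sound /j/ (a voiced consonant) → -o → *mijo*.
The plural form *mijo*: last vowel = /o/, a rounded vowel → -uzu → *mijouzu*.
Since the last vowel of the definite form *mijouzu* is /u/ (a back vowel), it takes -a, giving *mijouzua*.

mijouzua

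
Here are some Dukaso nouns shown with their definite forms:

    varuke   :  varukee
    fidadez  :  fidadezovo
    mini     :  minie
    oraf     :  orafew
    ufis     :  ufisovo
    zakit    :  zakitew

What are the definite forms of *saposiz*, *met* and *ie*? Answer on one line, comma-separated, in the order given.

saposizovo, metew, iee

The suffix is conditioned by the final sound: -ovo when the stem ends in a sibilant (*fidadez*, *ufis*); -ew when the stem ends in a non-sibilant consonant (*oraf*, *zakit*); -e when the stem ends in a vowel (*varuke*, *mini*).
The final sound of *saposiz* is /z/, which is a sibilant, so the suffix is -ovo, giving *saposizovo*.
The final sound of *met* is /t/, which is a non-sibilant consonant, so the suffix is -ew, giving *metew*.
The final sound of *ie* is /e/, which is a vowel, so the suffix is -e, giving *iee*.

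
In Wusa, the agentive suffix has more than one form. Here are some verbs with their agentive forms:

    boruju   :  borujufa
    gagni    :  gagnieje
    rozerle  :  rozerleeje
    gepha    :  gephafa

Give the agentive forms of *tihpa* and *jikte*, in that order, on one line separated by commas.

The suffix is conditioned by the last vowel: -eje when the last vowel of the stem is a front vowel (*gagni*, *rozerle*); -fa when the last vowel of the stem is a back vowel (*boruju*, *gepha*).
The last vowel of *tihpa* is /a/, which is a back vowel, so the suffix is -fa, giving *tihpafa*.
*jikte* — last vowel /e/ (a front vowel) → -eje → *jikteeje*.

tihpafa, jikteeje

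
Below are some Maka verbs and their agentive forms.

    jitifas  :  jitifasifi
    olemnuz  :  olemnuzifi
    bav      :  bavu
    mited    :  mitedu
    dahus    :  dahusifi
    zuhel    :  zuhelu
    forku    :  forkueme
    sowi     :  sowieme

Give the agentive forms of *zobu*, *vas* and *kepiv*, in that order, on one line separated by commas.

The pattern is sibilance of the final sound: -ifi when the stem ends in a sibilant (*jitifas*, *olemnuz*, *dahus*); -u when the stem ends in a non-sibilant consonant (*bav*, *mited*, *zuhel*); -eme when the stem ends in a vowel (*forku*, *sowi*).
Since the final sound of *zobu* is /u/ (a vowel), it takes -eme, giving *zobueme*.
The final sound of *vas* is /s/, which is a sibilant, so the suffix is -ifi, giving *vasifi*.
Since the final sound of *kepiv* is /v/ (a non-sibilant consonant), it takes -u, giving *kepivu*.

zobueme, vasifi, kepivu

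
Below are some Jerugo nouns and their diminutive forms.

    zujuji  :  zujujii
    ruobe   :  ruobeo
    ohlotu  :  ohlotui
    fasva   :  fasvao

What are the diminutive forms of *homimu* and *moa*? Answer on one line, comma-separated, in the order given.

The suffix is conditioned by the last vowel: -i when the last vowel of the stem is a high vowel (*zujuji*, *ohlotu*); -o when the last vowel of the stem is a non-high vowel (*ruobe*, *fasva*).
The last vowel of *homimu* is /u/, which is a high vowel, so the suffix is -i, giving *homimui*.
*moa* — last vowel /a/ (a non-high vowel) → -o → *moao*.

homimui, moao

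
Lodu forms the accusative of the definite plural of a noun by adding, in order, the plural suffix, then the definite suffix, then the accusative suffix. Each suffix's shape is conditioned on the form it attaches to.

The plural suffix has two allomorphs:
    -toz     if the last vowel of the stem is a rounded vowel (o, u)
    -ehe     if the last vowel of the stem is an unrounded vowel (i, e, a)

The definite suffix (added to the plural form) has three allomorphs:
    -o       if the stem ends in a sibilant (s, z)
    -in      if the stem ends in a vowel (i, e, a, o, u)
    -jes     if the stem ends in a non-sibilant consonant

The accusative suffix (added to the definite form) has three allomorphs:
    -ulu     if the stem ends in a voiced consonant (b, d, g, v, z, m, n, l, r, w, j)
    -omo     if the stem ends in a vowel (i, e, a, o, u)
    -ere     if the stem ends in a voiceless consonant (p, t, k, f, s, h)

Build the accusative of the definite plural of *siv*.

The last vowel of *siv* is /i/, which is an unrounded vowel, so the plural suffix is -ehe, giving *sivehe*.
Since the final sound of the plural form *sivehe* is /e/ (a vowel), it takes -in, giving *sivehein*.
The definite form *sivehein* — final sound /n/ (a voiced consonant) → -ulu → *siveheinulu*.

siveheinulu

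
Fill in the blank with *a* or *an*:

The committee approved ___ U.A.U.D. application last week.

a

The indefinite article is chosen by the initial *sound* of the following word, not its spelling.
The initialism *U.A.U.D.* is read letter by letter; the first letter, U, is pronounced /juː/, which begins with a consonant sound.
So the article is *a*: The committee approved a U.A.U.D. application last week.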